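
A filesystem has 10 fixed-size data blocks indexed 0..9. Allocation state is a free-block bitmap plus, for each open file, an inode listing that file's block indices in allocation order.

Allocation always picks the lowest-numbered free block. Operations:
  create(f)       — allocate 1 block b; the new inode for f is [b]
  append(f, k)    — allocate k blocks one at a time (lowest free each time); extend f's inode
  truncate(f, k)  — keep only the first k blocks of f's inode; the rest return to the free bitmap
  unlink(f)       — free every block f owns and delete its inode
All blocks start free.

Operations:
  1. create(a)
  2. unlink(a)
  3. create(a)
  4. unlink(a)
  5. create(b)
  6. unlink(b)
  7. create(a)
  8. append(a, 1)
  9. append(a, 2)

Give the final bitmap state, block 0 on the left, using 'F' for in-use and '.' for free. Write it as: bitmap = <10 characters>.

  1. create(a)  ⇒  F.........  {a→[0]}
  2. unlink(a)  ⇒  ..........  {}
  3. create(a)  ⇒  F.........  {a→[0]}
  4. unlink(a)  ⇒  ..........  {}
  5. create(b)  ⇒  F.........  {b→[0]}
  6. unlink(b)  ⇒  ..........  {}
  7. create(a)  ⇒  F.........  {a→[0]}
  8. append(a, 1)  ⇒  FF........  {a→[0, 1]}
  9. append(a, 2)  ⇒  FFFF......  {a→[0, 1, 2, 3]}

bitmap = FFFF......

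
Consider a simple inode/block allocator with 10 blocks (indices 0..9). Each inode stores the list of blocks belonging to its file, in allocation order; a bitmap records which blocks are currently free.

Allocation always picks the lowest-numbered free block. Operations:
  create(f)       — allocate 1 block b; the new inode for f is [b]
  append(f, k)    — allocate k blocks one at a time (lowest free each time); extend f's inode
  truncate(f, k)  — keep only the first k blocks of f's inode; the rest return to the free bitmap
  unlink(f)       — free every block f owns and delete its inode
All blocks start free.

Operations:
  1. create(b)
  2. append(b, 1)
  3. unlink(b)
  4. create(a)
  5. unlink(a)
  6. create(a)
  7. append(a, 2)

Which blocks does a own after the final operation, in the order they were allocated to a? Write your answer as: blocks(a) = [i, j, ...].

blocks(a) = [0, 1, 2]

after create(b) → b:[0]  free=[F.........]
after append(b, 1) → b:[0, 1]  free=[FF........]
after unlink(b) →   free=[..........]
after create(a) → a:[0]  free=[F.........]
after unlink(a) →   free=[..........]
after create(a) → a:[0]  free=[F.........]
after append(a, 2) → a:[0, 1, 2]  free=[FFF.......]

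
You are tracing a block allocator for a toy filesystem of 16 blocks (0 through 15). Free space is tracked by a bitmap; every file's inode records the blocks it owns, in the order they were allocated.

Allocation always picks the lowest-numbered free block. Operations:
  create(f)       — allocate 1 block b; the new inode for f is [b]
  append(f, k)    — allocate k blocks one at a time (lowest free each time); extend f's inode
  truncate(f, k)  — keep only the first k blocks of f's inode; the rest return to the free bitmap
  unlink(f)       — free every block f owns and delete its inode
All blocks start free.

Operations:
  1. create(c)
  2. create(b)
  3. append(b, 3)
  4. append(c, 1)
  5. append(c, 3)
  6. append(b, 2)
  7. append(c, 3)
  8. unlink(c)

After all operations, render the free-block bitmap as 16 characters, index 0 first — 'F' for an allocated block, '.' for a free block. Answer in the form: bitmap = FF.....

  1. create(c)  ⇒  F...............  {c→[0]}
  2. create(b)  ⇒  FF..............  {b→[1]; c→[0]}
  3. append(b, 3)  ⇒  FFFFF...........  {b→[1, 2, 3, 4]; c→[0]}
  4. append(c, 1)  ⇒  FFFFFF..........  {b→[1, 2, 3, 4]; c→[0, 5]}
  5. append(c, 3)  ⇒  FFFFFFFFF.......  {b→[1, 2, 3, 4]; c→[0, 5, 6, 7, 8]}
  6. append(b, 2)  ⇒  FFFFFFFFFFF.....  {b→[1, 2, 3, 4, 9, 10]; c→[0, 5, 6, 7, 8]}
  7. append(c, 3)  ⇒  FFFFFFFFFFFFFF..  {b→[1, 2, 3, 4, 9, 10]; c→[0, 5, 6, 7, 8, 11, 12, 13]}
  8. unlink(c)  ⇒  .FFFF....FF.....  {b→[1, 2, 3, 4, 9, 10]}

bitmap = .FFFF....FF.....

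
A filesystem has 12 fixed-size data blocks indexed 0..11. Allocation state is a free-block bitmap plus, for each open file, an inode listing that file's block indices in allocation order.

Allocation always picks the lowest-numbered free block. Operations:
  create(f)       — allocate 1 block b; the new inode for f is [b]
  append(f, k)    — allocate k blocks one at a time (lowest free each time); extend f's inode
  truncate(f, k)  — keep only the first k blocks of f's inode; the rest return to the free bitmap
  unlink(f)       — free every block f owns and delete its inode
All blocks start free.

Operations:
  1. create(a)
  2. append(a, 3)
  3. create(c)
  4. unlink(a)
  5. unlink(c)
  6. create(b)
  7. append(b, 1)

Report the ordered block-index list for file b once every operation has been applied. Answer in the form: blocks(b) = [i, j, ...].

create(a): bitmap=F........... | a=[0]
append(a, 3): bitmap=FFFF........ | a=[0, 1, 2, 3]
create(c): bitmap=FFFFF....... | a=[0, 1, 2, 3] c=[4]
unlink(a): bitmap=....F....... | c=[4]
unlink(c): bitmap=............ | 
create(b): bitmap=F........... | b=[0]
append(b, 1): bitmap=FF.......... | b=[0, 1]

blocks(b) = [0, 1]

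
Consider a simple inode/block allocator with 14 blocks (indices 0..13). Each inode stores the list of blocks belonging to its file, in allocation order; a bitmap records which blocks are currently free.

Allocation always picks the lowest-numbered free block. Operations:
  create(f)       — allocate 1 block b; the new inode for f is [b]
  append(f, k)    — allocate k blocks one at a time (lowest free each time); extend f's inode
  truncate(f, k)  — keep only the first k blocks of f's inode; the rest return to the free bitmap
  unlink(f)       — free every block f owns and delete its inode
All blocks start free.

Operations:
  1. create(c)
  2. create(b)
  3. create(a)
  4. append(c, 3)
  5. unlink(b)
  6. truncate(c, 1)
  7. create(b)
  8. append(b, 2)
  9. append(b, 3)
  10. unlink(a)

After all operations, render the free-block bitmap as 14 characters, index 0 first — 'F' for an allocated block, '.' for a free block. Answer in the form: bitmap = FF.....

bitmap = FF.FFFFF......

after create(c) → c:[0]  free=[F.............]
after create(b) → b:[1], c:[0]  free=[FF............]
after create(a) → a:[2], b:[1], c:[0]  free=[FFF...........]
after append(c, 3) → a:[2], b:[1], c:[0, 3, 4, 5]  free=[FFFFFF........]
after unlink(b) → a:[2], c:[0, 3, 4, 5]  free=[F.FFFF........]
after truncate(c, 1) → a:[2], c:[0]  free=[F.F...........]
after create(b) → a:[2], b:[1], c:[0]  free=[FFF...........]
after append(b, 2) → a:[2], b:[1, 3, 4], c:[0]  free=[FFFFF.........]
after append(b, 3) → a:[2], b:[1, 3, 4, 5, 6, 7], c:[0]  free=[FFFFFFFF......]
after unlink(a) → b:[1, 3, 4, 5, 6, 7], c:[0]  free=[FF.FFFFF......]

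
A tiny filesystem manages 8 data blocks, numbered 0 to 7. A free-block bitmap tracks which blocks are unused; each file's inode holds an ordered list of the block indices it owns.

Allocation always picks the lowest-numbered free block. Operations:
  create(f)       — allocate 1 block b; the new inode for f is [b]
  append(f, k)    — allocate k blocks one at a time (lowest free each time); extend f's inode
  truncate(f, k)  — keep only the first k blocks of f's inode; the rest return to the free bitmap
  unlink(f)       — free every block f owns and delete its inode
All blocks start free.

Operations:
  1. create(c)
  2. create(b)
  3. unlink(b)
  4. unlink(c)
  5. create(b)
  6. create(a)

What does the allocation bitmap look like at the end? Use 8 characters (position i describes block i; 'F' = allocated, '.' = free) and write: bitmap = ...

bitmap = FF......

after create(c) → c:[0]  free=[F.......]
after create(b) → b:[1], c:[0]  free=[FF......]
after unlink(b) → c:[0]  free=[F.......]
after unlink(c) →   free=[........]
after create(b) → b:[0]  free=[F.......]
after create(a) → a:[1], b:[0]  free=[FF......]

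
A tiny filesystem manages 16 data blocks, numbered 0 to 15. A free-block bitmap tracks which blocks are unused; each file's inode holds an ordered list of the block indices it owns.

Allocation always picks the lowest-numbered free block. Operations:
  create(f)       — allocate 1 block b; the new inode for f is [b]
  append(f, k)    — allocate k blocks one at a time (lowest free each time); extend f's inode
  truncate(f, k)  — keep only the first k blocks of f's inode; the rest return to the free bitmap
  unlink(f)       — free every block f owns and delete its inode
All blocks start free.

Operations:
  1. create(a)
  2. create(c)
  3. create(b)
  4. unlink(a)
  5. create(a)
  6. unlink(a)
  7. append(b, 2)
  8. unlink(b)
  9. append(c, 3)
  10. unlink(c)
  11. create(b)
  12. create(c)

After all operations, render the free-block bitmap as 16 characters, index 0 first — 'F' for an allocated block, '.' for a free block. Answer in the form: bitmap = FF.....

bitmap = FF..............

after create(a) → a:[0]  free=[F...............]
after create(c) → a:[0], c:[1]  free=[FF..............]
after create(b) → a:[0], b:[2], c:[1]  free=[FFF.............]
after unlink(a) → b:[2], c:[1]  free=[.FF.............]
after create(a) → a:[0], b:[2], c:[1]  free=[FFF.............]
after unlink(a) → b:[2], c:[1]  free=[.FF.............]
after append(b, 2) → b:[2, 0, 3], c:[1]  free=[FFFF............]
after unlink(b) → c:[1]  free=[.F..............]
after append(c, 3) → c:[1, 0, 2, 3]  free=[FFFF............]
after unlink(c) →   free=[................]
after create(b) → b:[0]  free=[F...............]
after create(c) → b:[0], c:[1]  free=[FF..............]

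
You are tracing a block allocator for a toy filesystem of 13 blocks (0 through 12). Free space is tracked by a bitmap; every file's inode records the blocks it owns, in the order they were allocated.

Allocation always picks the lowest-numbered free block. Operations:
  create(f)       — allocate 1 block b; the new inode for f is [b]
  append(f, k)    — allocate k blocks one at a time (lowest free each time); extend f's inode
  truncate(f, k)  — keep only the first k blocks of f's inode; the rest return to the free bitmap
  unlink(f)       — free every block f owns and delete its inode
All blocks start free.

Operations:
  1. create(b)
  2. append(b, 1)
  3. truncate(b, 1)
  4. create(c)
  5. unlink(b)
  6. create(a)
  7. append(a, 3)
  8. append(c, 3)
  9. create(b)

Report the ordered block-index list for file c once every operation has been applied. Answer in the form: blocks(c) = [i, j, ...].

after create(b) → b:[0]  free=[F............]
after append(b, 1) → b:[0, 1]  free=[FF...........]
after truncate(b, 1) → b:[0]  free=[F............]
after create(c) → b:[0], c:[1]  free=[FF...........]
after unlink(b) → c:[1]  free=[.F...........]
after create(a) → a:[0], c:[1]  free=[FF...........]
after append(a, 3) → a:[0, 2, 3, 4], c:[1]  free=[FFFFF........]
after append(c, 3) → a:[0, 2, 3, 4], c:[1, 5, 6, 7]  free=[FFFFFFFF.....]
after create(b) → a:[0, 2, 3, 4], b:[8], c:[1, 5, 6, 7]  free=[FFFFFFFFF....]

blocks(c) = [1, 5, 6, 7]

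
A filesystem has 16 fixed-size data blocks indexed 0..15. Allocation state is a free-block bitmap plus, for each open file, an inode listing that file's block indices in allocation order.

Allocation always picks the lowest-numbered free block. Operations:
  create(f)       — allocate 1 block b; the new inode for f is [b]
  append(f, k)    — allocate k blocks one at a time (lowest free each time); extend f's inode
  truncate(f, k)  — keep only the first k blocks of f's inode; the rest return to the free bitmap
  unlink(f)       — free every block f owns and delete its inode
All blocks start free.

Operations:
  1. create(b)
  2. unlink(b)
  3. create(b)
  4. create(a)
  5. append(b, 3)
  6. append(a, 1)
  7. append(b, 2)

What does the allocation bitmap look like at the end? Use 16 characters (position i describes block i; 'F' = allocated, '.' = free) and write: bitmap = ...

after create(b) → b:[0]  free=[F...............]
after unlink(b) →   free=[................]
after create(b) → b:[0]  free=[F...............]
after create(a) → a:[1], b:[0]  free=[FF..............]
after append(b, 3) → a:[1], b:[0, 2, 3, 4]  free=[FFFFF...........]
after append(a, 1) → a:[1, 5], b:[0, 2, 3, 4]  free=[FFFFFF..........]
after append(b, 2) → a:[1, 5], b:[0, 2, 3, 4, 6, 7]  free=[FFFFFFFF........]

bitmap = FFFFFFFF........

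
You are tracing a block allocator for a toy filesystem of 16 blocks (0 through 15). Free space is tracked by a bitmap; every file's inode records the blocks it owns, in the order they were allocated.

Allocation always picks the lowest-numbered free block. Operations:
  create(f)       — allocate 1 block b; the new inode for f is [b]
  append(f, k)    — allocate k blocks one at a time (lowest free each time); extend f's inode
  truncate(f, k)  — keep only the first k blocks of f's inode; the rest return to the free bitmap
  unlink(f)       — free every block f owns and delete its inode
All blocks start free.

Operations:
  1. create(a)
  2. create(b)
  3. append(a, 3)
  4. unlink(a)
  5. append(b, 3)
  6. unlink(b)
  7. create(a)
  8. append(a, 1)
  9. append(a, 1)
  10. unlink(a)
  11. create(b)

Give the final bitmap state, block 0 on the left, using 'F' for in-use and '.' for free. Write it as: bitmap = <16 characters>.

bitmap = F...............

[1] create(a) — a=0 (map F...............)
[2] create(b) — a=0 b=1 (map FF..............)
[3] append(a, 3) — a=0,2,3,4 b=1 (map FFFFF...........)
[4] unlink(a) — b=1 (map .F..............)
[5] append(b, 3) — b=1,0,2,3 (map FFFF............)
[6] unlink(b) —  (map ................)
[7] create(a) — a=0 (map F...............)
[8] append(a, 1) — a=0,1 (map FF..............)
[9] append(a, 1) — a=0,1,2 (map FFF.............)
[10] unlink(a) —  (map ................)
[11] create(b) — b=0 (map F...............)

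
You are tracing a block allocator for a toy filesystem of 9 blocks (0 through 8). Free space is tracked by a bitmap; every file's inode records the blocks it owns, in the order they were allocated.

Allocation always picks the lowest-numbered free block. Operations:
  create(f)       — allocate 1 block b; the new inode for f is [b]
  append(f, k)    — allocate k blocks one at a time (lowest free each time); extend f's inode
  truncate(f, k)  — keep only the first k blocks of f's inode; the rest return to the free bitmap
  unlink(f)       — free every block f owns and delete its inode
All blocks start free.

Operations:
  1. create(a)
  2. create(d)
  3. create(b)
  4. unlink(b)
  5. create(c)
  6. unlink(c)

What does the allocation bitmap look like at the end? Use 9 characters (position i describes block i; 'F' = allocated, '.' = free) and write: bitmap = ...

after create(a) → a:[0]  free=[F........]
after create(d) → a:[0], d:[1]  free=[FF.......]
after create(b) → a:[0], b:[2], d:[1]  free=[FFF......]
after unlink(b) → a:[0], d:[1]  free=[FF.......]
after create(c) → a:[0], c:[2], d:[1]  free=[FFF......]
after unlink(c) → a:[0], d:[1]  free=[FF.......]

bitmap = FF.......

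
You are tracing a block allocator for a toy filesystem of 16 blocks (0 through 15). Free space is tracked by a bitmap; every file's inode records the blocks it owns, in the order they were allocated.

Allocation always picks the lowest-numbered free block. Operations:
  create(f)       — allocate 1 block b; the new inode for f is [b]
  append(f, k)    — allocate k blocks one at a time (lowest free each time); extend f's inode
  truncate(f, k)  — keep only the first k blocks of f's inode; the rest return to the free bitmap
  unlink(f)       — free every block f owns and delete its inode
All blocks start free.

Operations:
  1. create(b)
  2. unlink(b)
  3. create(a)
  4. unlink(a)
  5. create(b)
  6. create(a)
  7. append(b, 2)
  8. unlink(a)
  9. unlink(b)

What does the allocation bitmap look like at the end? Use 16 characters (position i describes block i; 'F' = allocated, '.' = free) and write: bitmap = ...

after create(b) → b:[0]  free=[F...............]
after unlink(b) →   free=[................]
after create(a) → a:[0]  free=[F...............]
after unlink(a) →   free=[................]
after create(b) → b:[0]  free=[F...............]
after create(a) → a:[1], b:[0]  free=[FF..............]
after append(b, 2) → a:[1], b:[0, 2, 3]  free=[FFFF............]
after unlink(a) → b:[0, 2, 3]  free=[F.FF............]
after unlink(b) →   free=[................]

bitmap = ................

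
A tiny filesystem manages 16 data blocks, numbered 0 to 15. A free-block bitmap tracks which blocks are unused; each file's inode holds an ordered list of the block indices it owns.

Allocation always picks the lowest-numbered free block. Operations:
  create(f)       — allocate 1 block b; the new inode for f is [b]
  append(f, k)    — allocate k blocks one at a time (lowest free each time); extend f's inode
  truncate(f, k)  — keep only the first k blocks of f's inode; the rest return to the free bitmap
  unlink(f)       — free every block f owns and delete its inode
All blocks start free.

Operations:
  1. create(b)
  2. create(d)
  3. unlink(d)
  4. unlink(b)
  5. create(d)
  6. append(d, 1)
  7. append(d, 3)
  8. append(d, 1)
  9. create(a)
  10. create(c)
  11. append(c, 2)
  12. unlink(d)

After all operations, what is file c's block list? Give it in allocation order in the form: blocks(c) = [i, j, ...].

create(b): bitmap=F............... | b=[0]
create(d): bitmap=FF.............. | b=[0] d=[1]
unlink(d): bitmap=F............... | b=[0]
unlink(b): bitmap=................ | 
create(d): bitmap=F............... | d=[0]
append(d, 1): bitmap=FF.............. | d=[0, 1]
append(d, 3): bitmap=FFFFF........... | d=[0, 1, 2, 3, 4]
append(d, 1): bitmap=FFFFFF.......... | d=[0, 1, 2, 3, 4, 5]
create(a): bitmap=FFFFFFF......... | a=[6] d=[0, 1, 2, 3, 4, 5]
create(c): bitmap=FFFFFFFF........ | a=[6] c=[7] d=[0, 1, 2, 3, 4, 5]
append(c, 2): bitmap=FFFFFFFFFF...... | a=[6] c=[7, 8, 9] d=[0, 1, 2, 3, 4, 5]
unlink(d): bitmap=......FFFF...... | a=[6] c=[7, 8, 9]

blocks(c) = [7, 8, 9]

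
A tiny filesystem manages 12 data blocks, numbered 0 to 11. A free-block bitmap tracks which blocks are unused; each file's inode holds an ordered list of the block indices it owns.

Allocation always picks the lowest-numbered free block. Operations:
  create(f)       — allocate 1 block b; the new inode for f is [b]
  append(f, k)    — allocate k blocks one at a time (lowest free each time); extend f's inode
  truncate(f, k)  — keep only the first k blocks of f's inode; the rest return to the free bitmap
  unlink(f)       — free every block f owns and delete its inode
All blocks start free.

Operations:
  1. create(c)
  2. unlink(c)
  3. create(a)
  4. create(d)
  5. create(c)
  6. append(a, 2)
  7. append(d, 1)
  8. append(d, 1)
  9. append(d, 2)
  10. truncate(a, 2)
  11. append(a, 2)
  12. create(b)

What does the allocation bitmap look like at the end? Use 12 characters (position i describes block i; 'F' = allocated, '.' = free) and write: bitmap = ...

bitmap = FFFFFFFFFFF.

after create(c) → c:[0]  free=[F...........]
after unlink(c) →   free=[............]
after create(a) → a:[0]  free=[F...........]
after create(d) → a:[0], d:[1]  free=[FF..........]
after create(c) → a:[0], c:[2], d:[1]  free=[FFF.........]
after append(a, 2) → a:[0, 3, 4], c:[2], d:[1]  free=[FFFFF.......]
after append(d, 1) → a:[0, 3, 4], c:[2], d:[1, 5]  free=[FFFFFF......]
after append(d, 1) → a:[0, 3, 4], c:[2], d:[1, 5, 6]  free=[FFFFFFF.....]
after append(d, 2) → a:[0, 3, 4], c:[2], d:[1, 5, 6, 7, 8]  free=[FFFFFFFFF...]
after truncate(a, 2) → a:[0, 3], c:[2], d:[1, 5, 6, 7, 8]  free=[FFFF.FFFF...]
after append(a, 2) → a:[0, 3, 4, 9], c:[2], d:[1, 5, 6, 7, 8]  free=[FFFFFFFFFF..]
after create(b) → a:[0, 3, 4, 9], b:[10], c:[2], d:[1, 5, 6, 7, 8]  free=[FFFFFFFFFFF.]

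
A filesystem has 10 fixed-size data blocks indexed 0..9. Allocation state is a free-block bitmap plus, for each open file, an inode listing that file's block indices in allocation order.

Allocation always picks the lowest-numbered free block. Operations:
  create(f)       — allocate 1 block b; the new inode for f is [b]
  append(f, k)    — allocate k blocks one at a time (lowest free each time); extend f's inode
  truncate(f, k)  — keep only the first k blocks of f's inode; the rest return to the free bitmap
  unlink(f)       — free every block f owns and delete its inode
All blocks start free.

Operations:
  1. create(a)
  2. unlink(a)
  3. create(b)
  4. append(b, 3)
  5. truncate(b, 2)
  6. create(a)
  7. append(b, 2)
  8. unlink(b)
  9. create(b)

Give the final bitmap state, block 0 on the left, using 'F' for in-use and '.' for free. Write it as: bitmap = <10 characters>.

bitmap = F.F.......

[1] create(a) — a=0 (map F.........)
[2] unlink(a) —  (map ..........)
[3] create(b) — b=0 (map F.........)
[4] append(b, 3) — b=0,1,2,3 (map FFFF......)
[5] truncate(b, 2) — b=0,1 (map FF........)
[6] create(a) — a=2 b=0,1 (map FFF.......)
[7] append(b, 2) — a=2 b=0,1,3,4 (map FFFFF.....)
[8] unlink(b) — a=2 (map ..F.......)
[9] create(b) — a=2 b=0 (map F.F.......)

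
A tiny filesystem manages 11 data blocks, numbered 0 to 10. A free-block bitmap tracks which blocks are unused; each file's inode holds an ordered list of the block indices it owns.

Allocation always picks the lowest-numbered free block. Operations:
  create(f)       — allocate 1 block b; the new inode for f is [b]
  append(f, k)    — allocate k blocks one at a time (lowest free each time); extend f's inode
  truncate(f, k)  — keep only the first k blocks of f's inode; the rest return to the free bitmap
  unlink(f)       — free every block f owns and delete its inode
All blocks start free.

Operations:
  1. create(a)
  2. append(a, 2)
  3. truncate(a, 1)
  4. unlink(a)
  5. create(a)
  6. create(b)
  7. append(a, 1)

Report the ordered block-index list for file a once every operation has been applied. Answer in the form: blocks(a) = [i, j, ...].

blocks(a) = [0, 2]

[1] create(a) — a=0 (map F..........)
[2] append(a, 2) — a=0,1,2 (map FFF........)
[3] truncate(a, 1) — a=0 (map F..........)
[4] unlink(a) —  (map ...........)
[5] create(a) — a=0 (map F..........)
[6] create(b) — a=0 b=1 (map FF.........)
[7] append(a, 1) — a=0,2 b=1 (map FFF........)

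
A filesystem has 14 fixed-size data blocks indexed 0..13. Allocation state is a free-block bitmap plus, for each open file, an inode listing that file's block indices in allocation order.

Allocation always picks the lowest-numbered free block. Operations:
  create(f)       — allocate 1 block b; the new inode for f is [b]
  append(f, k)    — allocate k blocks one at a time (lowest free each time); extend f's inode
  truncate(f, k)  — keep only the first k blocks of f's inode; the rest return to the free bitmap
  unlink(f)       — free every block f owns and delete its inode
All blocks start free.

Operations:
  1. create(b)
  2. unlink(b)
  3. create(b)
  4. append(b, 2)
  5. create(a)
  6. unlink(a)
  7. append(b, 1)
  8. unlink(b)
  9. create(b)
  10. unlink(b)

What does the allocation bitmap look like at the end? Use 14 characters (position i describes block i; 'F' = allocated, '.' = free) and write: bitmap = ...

create(b): bitmap=F............. | b=[0]
unlink(b): bitmap=.............. | 
create(b): bitmap=F............. | b=[0]
append(b, 2): bitmap=FFF........... | b=[0, 1, 2]
create(a): bitmap=FFFF.......... | a=[3] b=[0, 1, 2]
unlink(a): bitmap=FFF........... | b=[0, 1, 2]
append(b, 1): bitmap=FFFF.......... | b=[0, 1, 2, 3]
unlink(b): bitmap=.............. | 
create(b): bitmap=F............. | b=[0]
unlink(b): bitmap=.............. | 

bitmap = ..............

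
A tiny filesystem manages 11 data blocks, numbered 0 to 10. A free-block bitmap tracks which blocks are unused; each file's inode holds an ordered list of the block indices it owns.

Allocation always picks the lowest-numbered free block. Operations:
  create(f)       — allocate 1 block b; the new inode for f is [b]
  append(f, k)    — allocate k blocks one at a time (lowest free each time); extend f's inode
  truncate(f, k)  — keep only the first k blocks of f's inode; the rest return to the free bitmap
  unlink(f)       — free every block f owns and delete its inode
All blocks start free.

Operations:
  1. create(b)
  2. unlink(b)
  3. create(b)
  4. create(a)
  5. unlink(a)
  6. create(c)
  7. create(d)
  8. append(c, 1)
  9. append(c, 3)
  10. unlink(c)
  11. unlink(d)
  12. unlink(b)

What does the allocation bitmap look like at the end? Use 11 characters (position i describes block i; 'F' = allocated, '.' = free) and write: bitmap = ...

create(b): bitmap=F.......... | b=[0]
unlink(b): bitmap=........... | 
create(b): bitmap=F.......... | b=[0]
create(a): bitmap=FF......... | a=[1] b=[0]
unlink(a): bitmap=F.......... | b=[0]
create(c): bitmap=FF......... | b=[0] c=[1]
create(d): bitmap=FFF........ | b=[0] c=[1] d=[2]
append(c, 1): bitmap=FFFF....... | b=[0] c=[1, 3] d=[2]
append(c, 3): bitmap=FFFFFFF.... | b=[0] c=[1, 3, 4, 5, 6] d=[2]
unlink(c): bitmap=F.F........ | b=[0] d=[2]
unlink(d): bitmap=F.......... | b=[0]
unlink(b): bitmap=........... | 

bitmap = ...........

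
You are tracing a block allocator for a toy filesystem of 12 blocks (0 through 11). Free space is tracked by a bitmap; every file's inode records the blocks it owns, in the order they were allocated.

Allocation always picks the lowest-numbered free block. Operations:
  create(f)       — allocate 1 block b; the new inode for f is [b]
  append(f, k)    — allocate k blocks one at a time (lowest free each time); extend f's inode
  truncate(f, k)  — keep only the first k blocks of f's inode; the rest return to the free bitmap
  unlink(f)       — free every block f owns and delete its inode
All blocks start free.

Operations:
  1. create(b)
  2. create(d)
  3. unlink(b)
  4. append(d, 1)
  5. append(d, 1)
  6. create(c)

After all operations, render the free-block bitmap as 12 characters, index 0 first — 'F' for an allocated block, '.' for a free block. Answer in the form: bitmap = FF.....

  1. create(b)  ⇒  F...........  {b→[0]}
  2. create(d)  ⇒  FF..........  {b→[0]; d→[1]}
  3. unlink(b)  ⇒  .F..........  {d→[1]}
  4. append(d, 1)  ⇒  FF..........  {d→[1, 0]}
  5. append(d, 1)  ⇒  FFF.........  {d→[1, 0, 2]}
  6. create(c)  ⇒  FFFF........  {c→[3]; d→[1, 0, 2]}

bitmap = FFFF........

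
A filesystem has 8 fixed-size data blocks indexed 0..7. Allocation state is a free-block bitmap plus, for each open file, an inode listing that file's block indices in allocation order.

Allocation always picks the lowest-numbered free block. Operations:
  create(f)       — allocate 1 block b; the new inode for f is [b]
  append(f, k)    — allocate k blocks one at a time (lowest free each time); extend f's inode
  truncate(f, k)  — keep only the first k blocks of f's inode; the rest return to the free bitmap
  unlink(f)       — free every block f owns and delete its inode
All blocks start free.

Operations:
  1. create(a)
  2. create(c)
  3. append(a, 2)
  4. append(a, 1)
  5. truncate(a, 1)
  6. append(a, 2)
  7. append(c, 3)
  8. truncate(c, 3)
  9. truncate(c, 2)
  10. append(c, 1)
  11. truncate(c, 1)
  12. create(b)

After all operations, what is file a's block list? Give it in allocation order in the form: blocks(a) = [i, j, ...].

after create(a) → a:[0]  free=[F.......]
after create(c) → a:[0], c:[1]  free=[FF......]
after append(a, 2) → a:[0, 2, 3], c:[1]  free=[FFFF....]
after append(a, 1) → a:[0, 2, 3, 4], c:[1]  free=[FFFFF...]
after truncate(a, 1) → a:[0], c:[1]  free=[FF......]
after append(a, 2) → a:[0, 2, 3], c:[1]  free=[FFFF....]
after append(c, 3) → a:[0, 2, 3], c:[1, 4, 5, 6]  free=[FFFFFFF.]
after truncate(c, 3) → a:[0, 2, 3], c:[1, 4, 5]  free=[FFFFFF..]
after truncate(c, 2) → a:[0, 2, 3], c:[1, 4]  free=[FFFFF...]
after append(c, 1) → a:[0, 2, 3], c:[1, 4, 5]  free=[FFFFFF..]
after truncate(c, 1) → a:[0, 2, 3], c:[1]  free=[FFFF....]
after create(b) → a:[0, 2, 3], b:[4], c:[1]  free=[FFFFF...]

blocks(a) = [0, 2, 3]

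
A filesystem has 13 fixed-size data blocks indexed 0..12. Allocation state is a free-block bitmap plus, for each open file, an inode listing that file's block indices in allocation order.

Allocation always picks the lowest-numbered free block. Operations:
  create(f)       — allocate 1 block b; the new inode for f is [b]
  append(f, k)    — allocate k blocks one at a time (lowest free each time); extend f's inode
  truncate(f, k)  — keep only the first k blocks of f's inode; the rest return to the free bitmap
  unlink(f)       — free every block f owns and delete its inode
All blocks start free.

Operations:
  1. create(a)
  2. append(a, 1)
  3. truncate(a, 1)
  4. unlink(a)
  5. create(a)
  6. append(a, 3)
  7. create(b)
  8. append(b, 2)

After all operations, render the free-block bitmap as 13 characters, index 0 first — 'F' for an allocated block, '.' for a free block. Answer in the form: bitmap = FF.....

bitmap = FFFFFFF......

[1] create(a) — a=0 (map F............)
[2] append(a, 1) — a=0,1 (map FF...........)
[3] truncate(a, 1) — a=0 (map F............)
[4] unlink(a) —  (map .............)
[5] create(a) — a=0 (map F............)
[6] append(a, 3) — a=0,1,2,3 (map FFFF.........)
[7] create(b) — a=0,1,2,3 b=4 (map FFFFF........)
[8] append(b, 2) — a=0,1,2,3 b=4,5,6 (map FFFFFFF......)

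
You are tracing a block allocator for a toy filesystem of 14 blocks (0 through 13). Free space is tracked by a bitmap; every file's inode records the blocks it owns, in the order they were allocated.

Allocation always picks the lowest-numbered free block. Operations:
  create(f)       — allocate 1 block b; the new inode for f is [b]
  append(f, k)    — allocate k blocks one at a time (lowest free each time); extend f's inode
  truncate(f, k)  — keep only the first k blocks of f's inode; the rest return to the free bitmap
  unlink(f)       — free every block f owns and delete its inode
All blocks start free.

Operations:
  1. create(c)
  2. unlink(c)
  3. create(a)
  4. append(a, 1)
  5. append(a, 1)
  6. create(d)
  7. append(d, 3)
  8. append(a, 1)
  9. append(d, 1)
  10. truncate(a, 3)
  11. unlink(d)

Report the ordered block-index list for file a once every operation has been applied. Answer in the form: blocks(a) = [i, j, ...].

after create(c) → c:[0]  free=[F.............]
after unlink(c) →   free=[..............]
after create(a) → a:[0]  free=[F.............]
after append(a, 1) → a:[0, 1]  free=[FF............]
after append(a, 1) → a:[0, 1, 2]  free=[FFF...........]
after create(d) → a:[0, 1, 2], d:[3]  free=[FFFF..........]
after append(d, 3) → a:[0, 1, 2], d:[3, 4, 5, 6]  free=[FFFFFFF.......]
after append(a, 1) → a:[0, 1, 2, 7], d:[3, 4, 5, 6]  free=[FFFFFFFF......]
after append(d, 1) → a:[0, 1, 2, 7], d:[3, 4, 5, 6, 8]  free=[FFFFFFFFF.....]
after truncate(a, 3) → a:[0, 1, 2], d:[3, 4, 5, 6, 8]  free=[FFFFFFF.F.....]
after unlink(d) → a:[0, 1, 2]  free=[FFF...........]

blocks(a) = [0, 1, 2]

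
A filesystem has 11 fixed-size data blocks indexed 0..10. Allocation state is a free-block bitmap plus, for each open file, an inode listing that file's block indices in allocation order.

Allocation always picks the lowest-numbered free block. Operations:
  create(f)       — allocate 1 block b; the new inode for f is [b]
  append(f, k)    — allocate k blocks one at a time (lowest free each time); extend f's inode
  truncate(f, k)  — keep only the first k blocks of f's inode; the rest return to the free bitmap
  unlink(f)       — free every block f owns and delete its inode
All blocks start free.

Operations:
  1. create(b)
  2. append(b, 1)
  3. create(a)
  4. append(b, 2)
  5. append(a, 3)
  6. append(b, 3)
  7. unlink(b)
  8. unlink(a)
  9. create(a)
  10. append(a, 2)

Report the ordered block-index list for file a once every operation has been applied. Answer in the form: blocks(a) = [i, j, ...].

[1] create(b) — b=0 (map F..........)
[2] append(b, 1) — b=0,1 (map FF.........)
[3] create(a) — a=2 b=0,1 (map FFF........)
[4] append(b, 2) — a=2 b=0,1,3,4 (map FFFFF......)
[5] append(a, 3) — a=2,5,6,7 b=0,1,3,4 (map FFFFFFFF...)
[6] append(b, 3) — a=2,5,6,7 b=0,1,3,4,8,9,10 (map FFFFFFFFFFF)
[7] unlink(b) — a=2,5,6,7 (map ..F..FFF...)
[8] unlink(a) —  (map ...........)
[9] create(a) — a=0 (map F..........)
[10] append(a, 2) — a=0,1,2 (map FFF........)

blocks(a) = [0, 1, 2]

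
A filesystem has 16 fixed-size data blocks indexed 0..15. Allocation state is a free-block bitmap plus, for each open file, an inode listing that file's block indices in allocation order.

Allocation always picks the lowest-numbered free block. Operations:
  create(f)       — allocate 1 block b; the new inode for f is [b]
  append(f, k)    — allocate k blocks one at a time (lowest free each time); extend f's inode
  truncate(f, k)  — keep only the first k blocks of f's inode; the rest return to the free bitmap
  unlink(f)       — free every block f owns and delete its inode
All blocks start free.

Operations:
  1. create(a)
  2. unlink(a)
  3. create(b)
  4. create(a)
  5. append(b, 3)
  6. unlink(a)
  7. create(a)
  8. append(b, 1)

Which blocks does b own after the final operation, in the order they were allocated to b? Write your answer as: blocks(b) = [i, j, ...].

after create(a) → a:[0]  free=[F...............]
after unlink(a) →   free=[................]
after create(b) → b:[0]  free=[F...............]
after create(a) → a:[1], b:[0]  free=[FF..............]
after append(b, 3) → a:[1], b:[0, 2, 3, 4]  free=[FFFFF...........]
after unlink(a) → b:[0, 2, 3, 4]  free=[F.FFF...........]
after create(a) → a:[1], b:[0, 2, 3, 4]  free=[FFFFF...........]
after append(b, 1) → a:[1], b:[0, 2, 3, 4, 5]  free=[FFFFFF..........]

blocks(b) = [0, 2, 3, 4, 5]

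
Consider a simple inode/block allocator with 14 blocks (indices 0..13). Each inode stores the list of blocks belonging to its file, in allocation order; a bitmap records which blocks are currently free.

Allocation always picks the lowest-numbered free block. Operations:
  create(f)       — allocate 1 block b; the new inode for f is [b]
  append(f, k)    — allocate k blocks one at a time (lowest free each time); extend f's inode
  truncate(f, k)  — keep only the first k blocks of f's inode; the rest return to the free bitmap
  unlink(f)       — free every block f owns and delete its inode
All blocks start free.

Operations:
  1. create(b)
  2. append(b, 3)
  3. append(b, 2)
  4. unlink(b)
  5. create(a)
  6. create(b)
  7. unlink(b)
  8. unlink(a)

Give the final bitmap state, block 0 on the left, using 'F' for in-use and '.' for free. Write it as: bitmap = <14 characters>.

create(b): bitmap=F............. | b=[0]
append(b, 3): bitmap=FFFF.......... | b=[0, 1, 2, 3]
append(b, 2): bitmap=FFFFFF........ | b=[0, 1, 2, 3, 4, 5]
unlink(b): bitmap=.............. | 
create(a): bitmap=F............. | a=[0]
create(b): bitmap=FF............ | a=[0] b=[1]
unlink(b): bitmap=F............. | a=[0]
unlink(a): bitmap=.............. | 

bitmap = ..............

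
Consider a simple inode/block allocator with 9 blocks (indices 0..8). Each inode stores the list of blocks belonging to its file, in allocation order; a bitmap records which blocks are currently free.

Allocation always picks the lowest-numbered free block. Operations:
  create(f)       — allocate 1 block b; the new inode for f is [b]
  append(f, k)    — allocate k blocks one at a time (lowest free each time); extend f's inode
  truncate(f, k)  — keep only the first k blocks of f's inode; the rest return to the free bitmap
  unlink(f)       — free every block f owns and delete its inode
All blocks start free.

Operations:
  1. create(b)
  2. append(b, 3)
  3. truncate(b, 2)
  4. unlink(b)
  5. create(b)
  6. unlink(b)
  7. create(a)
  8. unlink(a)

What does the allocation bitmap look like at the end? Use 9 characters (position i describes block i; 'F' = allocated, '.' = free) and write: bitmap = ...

create(b): bitmap=F........ | b=[0]
append(b, 3): bitmap=FFFF..... | b=[0, 1, 2, 3]
truncate(b, 2): bitmap=FF....... | b=[0, 1]
unlink(b): bitmap=......... | 
create(b): bitmap=F........ | b=[0]
unlink(b): bitmap=......... | 
create(a): bitmap=F........ | a=[0]
unlink(a): bitmap=......... | 

bitmap = .........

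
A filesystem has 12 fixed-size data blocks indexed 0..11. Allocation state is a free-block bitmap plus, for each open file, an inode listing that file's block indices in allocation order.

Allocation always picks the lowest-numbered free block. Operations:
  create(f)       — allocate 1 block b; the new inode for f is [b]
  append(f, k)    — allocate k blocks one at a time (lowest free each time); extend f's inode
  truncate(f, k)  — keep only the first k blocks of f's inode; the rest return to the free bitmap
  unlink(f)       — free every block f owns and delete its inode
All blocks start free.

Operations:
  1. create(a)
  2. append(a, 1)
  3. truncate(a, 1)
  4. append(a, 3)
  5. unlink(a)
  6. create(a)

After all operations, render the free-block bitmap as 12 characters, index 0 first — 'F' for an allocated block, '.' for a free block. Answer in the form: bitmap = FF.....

  1. create(a)  ⇒  F...........  {a→[0]}
  2. append(a, 1)  ⇒  FF..........  {a→[0, 1]}
  3. truncate(a, 1)  ⇒  F...........  {a→[0]}
  4. append(a, 3)  ⇒  FFFF........  {a→[0, 1, 2, 3]}
  5. unlink(a)  ⇒  ............  {}
  6. create(a)  ⇒  F...........  {a→[0]}

bitmap = F...........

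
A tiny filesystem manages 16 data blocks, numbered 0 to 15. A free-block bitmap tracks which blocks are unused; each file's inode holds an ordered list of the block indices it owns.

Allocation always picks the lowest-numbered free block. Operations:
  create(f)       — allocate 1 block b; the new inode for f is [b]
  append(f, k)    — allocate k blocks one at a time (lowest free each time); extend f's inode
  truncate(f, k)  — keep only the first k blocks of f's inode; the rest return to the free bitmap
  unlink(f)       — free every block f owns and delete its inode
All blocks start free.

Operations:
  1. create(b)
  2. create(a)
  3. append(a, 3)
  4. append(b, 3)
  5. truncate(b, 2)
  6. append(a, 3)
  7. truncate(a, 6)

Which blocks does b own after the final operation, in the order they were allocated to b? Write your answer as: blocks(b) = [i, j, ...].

blocks(b) = [0, 5]

  1. create(b)  ⇒  F...............  {b→[0]}
  2. create(a)  ⇒  FF..............  {a→[1]; b→[0]}
  3. append(a, 3)  ⇒  FFFFF...........  {a→[1, 2, 3, 4]; b→[0]}
  4. append(b, 3)  ⇒  FFFFFFFF........  {a→[1, 2, 3, 4]; b→[0, 5, 6, 7]}
  5. truncate(b, 2)  ⇒  FFFFFF..........  {a→[1, 2, 3, 4]; b→[0, 5]}
  6. append(a, 3)  ⇒  FFFFFFFFF.......  {a→[1, 2, 3, 4, 6, 7, 8]; b→[0, 5]}
  7. truncate(a, 6)  ⇒  FFFFFFFF........  {a→[1, 2, 3, 4, 6, 7]; b→[0, 5]}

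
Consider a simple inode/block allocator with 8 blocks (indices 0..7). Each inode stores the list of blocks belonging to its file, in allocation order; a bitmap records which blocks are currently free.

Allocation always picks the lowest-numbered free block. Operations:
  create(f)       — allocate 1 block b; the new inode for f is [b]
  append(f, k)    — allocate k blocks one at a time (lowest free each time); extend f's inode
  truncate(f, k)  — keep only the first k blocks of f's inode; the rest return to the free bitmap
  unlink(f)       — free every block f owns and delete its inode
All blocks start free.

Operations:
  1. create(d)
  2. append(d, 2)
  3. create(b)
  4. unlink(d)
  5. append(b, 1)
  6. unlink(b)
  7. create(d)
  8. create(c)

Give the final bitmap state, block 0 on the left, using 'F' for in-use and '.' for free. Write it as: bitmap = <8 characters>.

[1] create(d) — d=0 (map F.......)
[2] append(d, 2) — d=0,1,2 (map FFF.....)
[3] create(b) — b=3 d=0,1,2 (map FFFF....)
[4] unlink(d) — b=3 (map ...F....)
[5] append(b, 1) — b=3,0 (map F..F....)
[6] unlink(b) —  (map ........)
[7] create(d) — d=0 (map F.......)
[8] create(c) — c=1 d=0 (map FF......)

bitmap = FF......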